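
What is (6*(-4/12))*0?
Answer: 0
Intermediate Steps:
(6*(-4/12))*0 = (6*(-4*1/12))*0 = (6*(-⅓))*0 = -2*0 = 0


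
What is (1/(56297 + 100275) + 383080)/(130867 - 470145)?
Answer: -59979601761/53121435016 ≈ -1.1291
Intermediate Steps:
(1/(56297 + 100275) + 383080)/(130867 - 470145) = (1/156572 + 383080)/(-339278) = (1/156572 + 383080)*(-1/339278) = (59979601761/156572)*(-1/339278) = -59979601761/53121435016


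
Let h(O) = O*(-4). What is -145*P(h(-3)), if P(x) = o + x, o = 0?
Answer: -1740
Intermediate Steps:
h(O) = -4*O
P(x) = x (P(x) = 0 + x = x)
-145*P(h(-3)) = -(-580)*(-3) = -145*12 = -1740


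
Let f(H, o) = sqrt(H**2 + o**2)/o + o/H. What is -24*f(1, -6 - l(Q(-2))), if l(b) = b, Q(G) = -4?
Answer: 48 + 12*sqrt(5) ≈ 74.833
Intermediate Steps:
f(H, o) = o/H + sqrt(H**2 + o**2)/o (f(H, o) = sqrt(H**2 + o**2)/o + o/H = o/H + sqrt(H**2 + o**2)/o)
-24*f(1, -6 - l(Q(-2))) = -24*((-6 - 1*(-4))/1 + sqrt(1**2 + (-6 - 1*(-4))**2)/(-6 - 1*(-4))) = -24*((-6 + 4)*1 + sqrt(1 + (-6 + 4)**2)/(-6 + 4)) = -24*(-2*1 + sqrt(1 + (-2)**2)/(-2)) = -24*(-2 - sqrt(1 + 4)/2) = -24*(-2 - sqrt(5)/2) = 48 + 12*sqrt(5)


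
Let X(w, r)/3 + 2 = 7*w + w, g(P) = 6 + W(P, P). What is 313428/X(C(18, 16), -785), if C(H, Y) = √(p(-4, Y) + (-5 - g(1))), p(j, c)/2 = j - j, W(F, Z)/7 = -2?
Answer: 52238/47 + 208952*√3/47 ≈ 8811.8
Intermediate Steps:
W(F, Z) = -14 (W(F, Z) = 7*(-2) = -14)
p(j, c) = 0 (p(j, c) = 2*(j - j) = 2*0 = 0)
g(P) = -8 (g(P) = 6 - 14 = -8)
C(H, Y) = √3 (C(H, Y) = √(0 + (-5 - 1*(-8))) = √(0 + (-5 + 8)) = √(0 + 3) = √3)
X(w, r) = -6 + 24*w (X(w, r) = -6 + 3*(7*w + w) = -6 + 3*(8*w) = -6 + 24*w)
313428/X(C(18, 16), -785) = 313428/(-6 + 24*√3)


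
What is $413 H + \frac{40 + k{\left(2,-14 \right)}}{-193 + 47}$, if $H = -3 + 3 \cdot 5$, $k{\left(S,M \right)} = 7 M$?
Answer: $\frac{361817}{73} \approx 4956.4$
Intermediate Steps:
$H = 12$ ($H = -3 + 15 = 12$)
$413 H + \frac{40 + k{\left(2,-14 \right)}}{-193 + 47} = 413 \cdot 12 + \frac{40 + 7 \left(-14\right)}{-193 + 47} = 4956 + \frac{40 - 98}{-146} = 4956 - - \frac{29}{73} = 4956 + \frac{29}{73} = \frac{361817}{73}$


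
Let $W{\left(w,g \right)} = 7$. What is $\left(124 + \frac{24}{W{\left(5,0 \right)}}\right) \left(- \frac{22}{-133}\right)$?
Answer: $\frac{19624}{931} \approx 21.078$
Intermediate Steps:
$\left(124 + \frac{24}{W{\left(5,0 \right)}}\right) \left(- \frac{22}{-133}\right) = \left(124 + \frac{24}{7}\right) \left(- \frac{22}{-133}\right) = \left(124 + 24 \cdot \frac{1}{7}\right) \left(\left(-22\right) \left(- \frac{1}{133}\right)\right) = \left(124 + \frac{24}{7}\right) \frac{22}{133} = \frac{892}{7} \cdot \frac{22}{133} = \frac{19624}{931}$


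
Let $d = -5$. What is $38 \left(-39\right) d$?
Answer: $7410$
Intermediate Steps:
$38 \left(-39\right) d = 38 \left(-39\right) \left(-5\right) = \left(-1482\right) \left(-5\right) = 7410$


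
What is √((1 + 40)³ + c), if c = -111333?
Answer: 2*I*√10603 ≈ 205.94*I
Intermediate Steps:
√((1 + 40)³ + c) = √((1 + 40)³ - 111333) = √(41³ - 111333) = √(68921 - 111333) = √(-42412) = 2*I*√10603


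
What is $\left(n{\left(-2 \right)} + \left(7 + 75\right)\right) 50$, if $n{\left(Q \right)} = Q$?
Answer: $4000$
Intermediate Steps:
$\left(n{\left(-2 \right)} + \left(7 + 75\right)\right) 50 = \left(-2 + \left(7 + 75\right)\right) 50 = \left(-2 + 82\right) 50 = 80 \cdot 50 = 4000$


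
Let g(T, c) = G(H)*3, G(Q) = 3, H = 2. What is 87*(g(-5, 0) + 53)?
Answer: 5394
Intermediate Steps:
g(T, c) = 9 (g(T, c) = 3*3 = 9)
87*(g(-5, 0) + 53) = 87*(9 + 53) = 87*62 = 5394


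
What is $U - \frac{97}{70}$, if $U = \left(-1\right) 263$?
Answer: $- \frac{18507}{70} \approx -264.39$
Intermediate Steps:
$U = -263$
$U - \frac{97}{70} = -263 - \frac{97}{70} = - \frac{18507}{70}$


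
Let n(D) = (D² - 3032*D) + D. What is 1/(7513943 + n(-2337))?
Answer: 1/20058959 ≈ 4.9853e-8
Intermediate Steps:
n(D) = D² - 3031*D
1/(7513943 + n(-2337)) = 1/(7513943 - 2337*(-3031 - 2337)) = 1/(7513943 - 2337*(-5368)) = 1/(7513943 + 12545016) = 1/20058959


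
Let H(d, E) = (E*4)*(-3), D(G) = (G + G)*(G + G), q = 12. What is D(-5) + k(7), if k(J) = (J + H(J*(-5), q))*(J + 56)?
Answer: -8531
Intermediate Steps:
D(G) = 4*G² (D(G) = (2*G)*(2*G) = 4*G²)
H(d, E) = -12*E (H(d, E) = (4*E)*(-3) = -12*E)
k(J) = (-144 + J)*(56 + J) (k(J) = (J - 12*12)*(J + 56) = (J - 144)*(56 + J) = (-144 + J)*(56 + J))
D(-5) + k(7) = 4*(-5)² + (-8064 + 7² - 88*7) = 4*25 + (-8064 + 49 - 616) = 100 - 8631 = -8531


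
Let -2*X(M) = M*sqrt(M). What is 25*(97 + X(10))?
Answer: 2425 - 125*sqrt(10) ≈ 2029.7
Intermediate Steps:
X(M) = -M**(3/2)/2 (X(M) = -M*sqrt(M)/2 = -M**(3/2)/2)
25*(97 + X(10)) = 25*(97 - 5*sqrt(10)) = 2425 - 125*sqrt(10)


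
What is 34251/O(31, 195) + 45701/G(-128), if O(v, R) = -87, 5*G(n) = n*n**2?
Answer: -23949811029/60817408 ≈ -393.80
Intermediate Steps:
G(n) = n**3/5 (G(n) = (n*n**2)/5 = n**3/5)
34251/O(31, 195) + 45701/G(-128) = 34251/(-87) + 45701/(((1/5)*(-128)**3)) = 34251*(-1/87) + 45701/(((1/5)*(-2097152))) = -11417/29 + 45701/(-2097152/5) = -11417/29 + 45701*(-5/2097152) = -11417/29 - 228505/2097152 = -23949811029/60817408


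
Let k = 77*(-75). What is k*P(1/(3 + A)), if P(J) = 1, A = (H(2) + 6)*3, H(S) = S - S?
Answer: -5775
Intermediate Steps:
H(S) = 0
A = 18 (A = (0 + 6)*3 = 6*3 = 18)
k = -5775
k*P(1/(3 + A)) = -5775*1 = -5775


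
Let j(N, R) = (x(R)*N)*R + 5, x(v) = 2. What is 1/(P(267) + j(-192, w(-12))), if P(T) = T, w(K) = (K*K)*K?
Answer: 1/663824 ≈ 1.5064e-6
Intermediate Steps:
w(K) = K**3 (w(K) = K**2*K = K**3)
j(N, R) = 5 + 2*N*R (j(N, R) = (2*N)*R + 5 = 2*N*R + 5 = 5 + 2*N*R)
1/(P(267) + j(-192, w(-12))) = 1/(267 + (5 + 2*(-192)*(-12)**3)) = 1/(267 + (5 + 2*(-192)*(-1728))) = 1/(267 + (5 + 663552)) = 1/(267 + 663557) = 1/663824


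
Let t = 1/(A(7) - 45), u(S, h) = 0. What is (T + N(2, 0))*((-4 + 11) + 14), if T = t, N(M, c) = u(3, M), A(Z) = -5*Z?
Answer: -21/80 ≈ -0.26250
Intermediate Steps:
N(M, c) = 0
t = -1/80 (t = 1/(-5*7 - 45) = 1/(-35 - 45) = 1/(-80) = -1/80 ≈ -0.012500)
T = -1/80 ≈ -0.012500
(T + N(2, 0))*((-4 + 11) + 14) = (-1/80 + 0)*((-4 + 11) + 14) = -(7 + 14)/80 = -1/80*21 = -21/80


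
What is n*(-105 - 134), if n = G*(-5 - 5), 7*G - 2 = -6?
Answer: -9560/7 ≈ -1365.7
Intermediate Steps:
G = -4/7 (G = 2/7 + (1/7)*(-6) = 2/7 - 6/7 = -4/7 ≈ -0.57143)
n = 40/7 (n = -4*(-5 - 5)/7 = -4/7*(-10) = 40/7 ≈ 5.7143)
n*(-105 - 134) = 40*(-105 - 134)/7 = (40/7)*(-239) = -9560/7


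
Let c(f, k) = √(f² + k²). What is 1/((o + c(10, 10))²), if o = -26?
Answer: 219/56644 + 65*√2/28322 ≈ 0.0071119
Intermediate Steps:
1/((o + c(10, 10))²) = 1/((-26 + √(10² + 10²))²) = 1/((-26 + √(100 + 100))²) = 1/((-26 + √200)²) = 1/((-26 + 10*√2)²) = (-26 + 10*√2)⁻²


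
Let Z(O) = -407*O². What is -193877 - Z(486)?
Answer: 95937895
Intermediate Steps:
-193877 - Z(486) = -193877 - (-407)*486² = -193877 - (-407)*236196 = -193877 - 1*(-96131772) = -193877 + 96131772 = 95937895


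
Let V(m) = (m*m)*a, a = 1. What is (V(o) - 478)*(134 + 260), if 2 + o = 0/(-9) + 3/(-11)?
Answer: -22541922/121 ≈ -1.8630e+5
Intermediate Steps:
o = -25/11 (o = -2 + (0/(-9) + 3/(-11)) = -2 + (0*(-⅑) + 3*(-1/11)) = -2 + (0 - 3/11) = -2 - 3/11 = -25/11 ≈ -2.2727)
V(m) = m² (V(m) = (m*m)*1 = m²*1 = m²)
(V(o) - 478)*(134 + 260) = ((-25/11)² - 478)*(134 + 260) = (625/121 - 478)*394 = -57213/121*394 = -22541922/121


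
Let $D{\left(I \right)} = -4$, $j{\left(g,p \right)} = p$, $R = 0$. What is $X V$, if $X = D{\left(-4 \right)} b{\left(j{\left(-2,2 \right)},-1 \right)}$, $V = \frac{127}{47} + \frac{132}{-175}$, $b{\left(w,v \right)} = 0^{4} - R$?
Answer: $0$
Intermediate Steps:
$b{\left(w,v \right)} = 0$ ($b{\left(w,v \right)} = 0^{4} - 0 = 0 + 0 = 0$)
$V = \frac{16021}{8225}$ ($V = 127 \cdot \frac{1}{47} + 132 \left(- \frac{1}{175}\right) = \frac{127}{47} - \frac{132}{175} = \frac{16021}{8225} \approx 1.9478$)
$X = 0$ ($X = \left(-4\right) 0 = 0$)
$X V = 0 \cdot \frac{16021}{8225} = 0$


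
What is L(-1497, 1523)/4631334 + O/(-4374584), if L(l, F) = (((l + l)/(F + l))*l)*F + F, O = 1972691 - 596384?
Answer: 7423963043838755/131691037497864 ≈ 56.374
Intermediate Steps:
O = 1376307
L(l, F) = F + 2*F*l²/(F + l) (L(l, F) = (((2*l)/(F + l))*l)*F + F = ((2*l/(F + l))*l)*F + F = (2*l²/(F + l))*F + F = 2*F*l²/(F + l) + F = F + 2*F*l²/(F + l))
L(-1497, 1523)/4631334 + O/(-4374584) = (1523*(1523 - 1497 + 2*(-1497)²)/(1523 - 1497))/4631334 + 1376307/(-4374584) = (1523*(1523 - 1497 + 2*2241009)/26)*(1/4631334) + 1376307*(-1/4374584) = (1523*(1/26)*(1523 - 1497 + 4482018))*(1/4631334) - 1376307/4374584 = (1523*(1/26)*4482044)*(1/4631334) - 1376307/4374584 = (3413076506/13)*(1/4631334) - 1376307/4374584 = 1706538253/30103671 - 1376307/4374584 = 7423963043838755/131691037497864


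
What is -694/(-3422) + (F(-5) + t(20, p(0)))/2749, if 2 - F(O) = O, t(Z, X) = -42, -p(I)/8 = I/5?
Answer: 894018/4703539 ≈ 0.19007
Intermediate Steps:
p(I) = -8*I/5
F(O) = 2 - O
-694/(-3422) + (F(-5) + t(20, p(0)))/2749 = -694/(-3422) + ((2 - 1*(-5)) - 42)/2749 = -694*(-1/3422) + ((2 + 5) - 42)*(1/2749) = 347/1711 + (7 - 42)*(1/2749) = 347/1711 - 35*1/2749 = 347/1711 - 35/2749 = 894018/4703539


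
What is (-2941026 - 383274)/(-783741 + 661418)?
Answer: 3324300/122323 ≈ 27.176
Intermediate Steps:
(-2941026 - 383274)/(-783741 + 661418) = -3324300/(-122323) = -3324300*(-1/122323) = 3324300/122323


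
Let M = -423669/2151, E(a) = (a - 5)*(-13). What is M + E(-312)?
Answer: 2813534/717 ≈ 3924.0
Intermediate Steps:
E(a) = 65 - 13*a (E(a) = (-5 + a)*(-13) = 65 - 13*a)
M = -141223/717 (M = -423669*1/2151 = -141223/717 ≈ -196.96)
M + E(-312) = -141223/717 + (65 - 13*(-312)) = -141223/717 + (65 + 4056) = -141223/717 + 4121 = 2813534/717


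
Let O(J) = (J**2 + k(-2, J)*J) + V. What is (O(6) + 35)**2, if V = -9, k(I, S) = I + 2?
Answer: 3844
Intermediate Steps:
k(I, S) = 2 + I
O(J) = -9 + J**2 (O(J) = (J**2 + (2 - 2)*J) - 9 = (J**2 + 0*J) - 9 = (J**2 + 0) - 9 = J**2 - 9 = -9 + J**2)
(O(6) + 35)**2 = ((-9 + 6**2) + 35)**2 = ((-9 + 36) + 35)**2 = (27 + 35)**2 = 62**2 = 3844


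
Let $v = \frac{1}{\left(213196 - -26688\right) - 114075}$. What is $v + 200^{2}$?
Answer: $\frac{5032360001}{125809} \approx 40000.0$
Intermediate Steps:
$v = \frac{1}{125809}$ ($v = \frac{1}{\left(213196 + 26688\right) - 114075} = \frac{1}{239884 - 114075} = \frac{1}{125809} \approx 7.9486 \cdot 10^{-6}$)
$v + 200^{2} = \frac{1}{125809} + 200^{2} = \frac{1}{125809} + 40000 = \frac{5032360001}{125809}$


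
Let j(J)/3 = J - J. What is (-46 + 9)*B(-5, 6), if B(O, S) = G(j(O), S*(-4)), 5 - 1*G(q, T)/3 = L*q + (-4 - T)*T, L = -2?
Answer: -53835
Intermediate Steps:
j(J) = 0 (j(J) = 3*(J - J) = 3*0 = 0)
G(q, T) = 15 + 6*q - 3*T*(-4 - T) (G(q, T) = 15 - 3*(-2*q + (-4 - T)*T) = 15 - 3*(-2*q + T*(-4 - T)) = 15 + (6*q - 3*T*(-4 - T)) = 15 + 6*q - 3*T*(-4 - T))
B(O, S) = 15 - 48*S + 48*S**2 (B(O, S) = 15 + 3*(S*(-4))**2 + 6*0 + 12*(S*(-4)) = 15 + 3*(-4*S)**2 + 0 + 12*(-4*S) = 15 + 3*(16*S**2) + 0 - 48*S = 15 + 48*S**2 + 0 - 48*S = 15 - 48*S + 48*S**2)
(-46 + 9)*B(-5, 6) = (-46 + 9)*(15 - 48*6 + 48*6**2) = -37*(15 - 288 + 48*36) = -37*(15 - 288 + 1728) = -37*1455 = -53835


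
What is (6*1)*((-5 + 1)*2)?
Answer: -48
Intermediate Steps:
(6*1)*((-5 + 1)*2) = 6*(-4*2) = 6*(-8) = -48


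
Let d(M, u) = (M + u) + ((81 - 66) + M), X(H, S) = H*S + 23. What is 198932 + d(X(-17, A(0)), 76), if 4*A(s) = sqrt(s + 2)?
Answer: 199069 - 17*sqrt(2)/2 ≈ 1.9906e+5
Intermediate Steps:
A(s) = sqrt(2 + s)/4 (A(s) = sqrt(s + 2)/4 = sqrt(2 + s)/4)
X(H, S) = 23 + H*S
d(M, u) = 15 + u + 2*M (d(M, u) = (M + u) + (15 + M) = 15 + u + 2*M)
198932 + d(X(-17, A(0)), 76) = 198932 + (15 + 76 + 2*(23 - 17*sqrt(2 + 0)/4)) = 198932 + (15 + 76 + 2*(23 - 17*sqrt(2)/4)) = 198932 + (15 + 76 + (46 - 17*sqrt(2)/2)) = 198932 + (137 - 17*sqrt(2)/2) = 199069 - 17*sqrt(2)/2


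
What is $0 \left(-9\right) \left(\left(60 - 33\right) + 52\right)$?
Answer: $0$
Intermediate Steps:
$0 \left(-9\right) \left(\left(60 - 33\right) + 52\right) = 0 \left(27 + 52\right) = 0 \cdot 79 = 0$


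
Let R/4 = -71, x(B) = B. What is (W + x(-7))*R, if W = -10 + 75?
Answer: -16472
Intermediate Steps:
W = 65
R = -284 (R = 4*(-71) = -284)
(W + x(-7))*R = (65 - 7)*(-284) = 58*(-284) = -16472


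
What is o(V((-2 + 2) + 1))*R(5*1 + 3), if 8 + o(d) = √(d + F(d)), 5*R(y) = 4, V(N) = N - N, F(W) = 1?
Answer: -28/5 ≈ -5.6000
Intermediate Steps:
V(N) = 0
R(y) = ⅘ (R(y) = (⅕)*4 = ⅘)
o(d) = -8 + √(1 + d) (o(d) = -8 + √(d + 1) = -8 + √(1 + d))
o(V((-2 + 2) + 1))*R(5*1 + 3) = (-8 + √(1 + 0))*(⅘) = (-8 + √1)*(⅘) = (-8 + 1)*(⅘) = -7*⅘ = -28/5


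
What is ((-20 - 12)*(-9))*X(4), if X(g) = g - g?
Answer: 0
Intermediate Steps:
X(g) = 0
((-20 - 12)*(-9))*X(4) = ((-20 - 12)*(-9))*0 = -32*(-9)*0 = 288*0 = 0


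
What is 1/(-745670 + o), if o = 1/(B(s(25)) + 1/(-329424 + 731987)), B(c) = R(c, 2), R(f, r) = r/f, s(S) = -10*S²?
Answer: -399438/299106942835 ≈ -1.3354e-6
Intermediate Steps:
B(c) = 2/c
o = -1258009375/399438 (o = 1/(2/((-10*25²)) + 1/(-329424 + 731987)) = 1/(2/((-10*625)) + 1/402563) = 1/(2/(-6250) + 1/402563) = 1/(2*(-1/6250) + 1/402563) = 1/(-1/3125 + 1/402563) = 1/(-399438/1258009375) = -1258009375/399438 ≈ -3149.4)
1/(-745670 + o) = 1/(-745670 - 1258009375/399438) = 1/(-299106942835/399438) = -399438/299106942835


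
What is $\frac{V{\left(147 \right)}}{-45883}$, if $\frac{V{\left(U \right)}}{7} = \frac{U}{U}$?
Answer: $- \frac{7}{45883} \approx -0.00015256$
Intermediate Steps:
$V{\left(U \right)} = 7$ ($V{\left(U \right)} = 7 \frac{U}{U} = 7 \cdot 1 = 7$)
$\frac{V{\left(147 \right)}}{-45883} = \frac{7}{-45883} = 7 \left(- \frac{1}{45883}\right) = - \frac{7}{45883}$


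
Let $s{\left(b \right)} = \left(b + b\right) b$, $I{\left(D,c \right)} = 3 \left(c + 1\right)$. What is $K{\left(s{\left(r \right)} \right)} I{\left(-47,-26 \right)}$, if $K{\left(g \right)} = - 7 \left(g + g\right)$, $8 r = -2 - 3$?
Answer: $\frac{13125}{16} \approx 820.31$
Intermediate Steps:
$I{\left(D,c \right)} = 3 + 3 c$ ($I{\left(D,c \right)} = 3 \left(1 + c\right) = 3 + 3 c$)
$r = - \frac{5}{8}$ ($r = \frac{-2 - 3}{8} = \frac{1}{8} \left(-5\right) = - \frac{5}{8} \approx -0.625$)
$s{\left(b \right)} = 2 b^{2}$ ($s{\left(b \right)} = 2 b b = 2 b^{2}$)
$K{\left(g \right)} = - 14 g$ ($K{\left(g \right)} = - 7 \cdot 2 g = - 14 g$)
$K{\left(s{\left(r \right)} \right)} I{\left(-47,-26 \right)} = - 14 \cdot 2 \left(- \frac{5}{8}\right)^{2} \left(3 + 3 \left(-26\right)\right) = - 14 \cdot 2 \cdot \frac{25}{64} \left(3 - 78\right) = \left(-14\right) \frac{25}{32} \left(-75\right) = \left(- \frac{175}{16}\right) \left(-75\right) = \frac{13125}{16}$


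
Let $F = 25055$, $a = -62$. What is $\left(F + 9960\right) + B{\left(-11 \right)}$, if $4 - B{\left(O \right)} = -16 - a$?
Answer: $34973$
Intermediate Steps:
$B{\left(O \right)} = -42$ ($B{\left(O \right)} = 4 - \left(-16 - -62\right) = 4 - \left(-16 + 62\right) = 4 - 46 = -42$)
$\left(F + 9960\right) + B{\left(-11 \right)} = \left(25055 + 9960\right) - 42 = 35015 - 42 = 34973$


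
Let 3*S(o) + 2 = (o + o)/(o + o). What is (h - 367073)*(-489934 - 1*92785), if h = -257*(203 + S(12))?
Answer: 732754574525/3 ≈ 2.4425e+11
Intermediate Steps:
S(o) = -⅓ (S(o) = -⅔ + ((o + o)/(o + o))/3 = -⅔ + ((2*o)/((2*o)))/3 = -⅔ + ((2*o)*(1/(2*o)))/3 = -⅔ + (⅓)*1 = -⅔ + ⅓ = -⅓)
h = -156256/3 (h = -257*(203 - ⅓) = -257*608/3 = -156256/3 ≈ -52085.)
(h - 367073)*(-489934 - 1*92785) = (-156256/3 - 367073)*(-489934 - 1*92785) = -1257475*(-489934 - 92785)/3 = -1257475/3*(-582719) = 732754574525/3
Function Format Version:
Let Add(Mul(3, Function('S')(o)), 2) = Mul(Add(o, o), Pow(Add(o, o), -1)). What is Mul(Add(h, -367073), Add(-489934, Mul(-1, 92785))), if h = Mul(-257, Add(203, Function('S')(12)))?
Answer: Rational(732754574525, 3) ≈ 2.4425e+11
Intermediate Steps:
Function('S')(o) = Rational(-1, 3) (Function('S')(o) = Add(Rational(-2, 3), Mul(Rational(1, 3), Mul(Add(o, o), Pow(Add(o, o), -1)))) = Add(Rational(-2, 3), Mul(Rational(1, 3), Mul(Mul(2, o), Pow(Mul(2, o), -1)))) = Add(Rational(-2, 3), Mul(Rational(1, 3), Mul(Mul(2, o), Mul(Rational(1, 2), Pow(o, -1))))) = Add(Rational(-2, 3), Mul(Rational(1, 3), 1)) = Add(Rational(-2, 3), Rational(1, 3)) = Rational(-1, 3))
h = Rational(-156256, 3) (h = Mul(-257, Add(203, Rational(-1, 3))) = Mul(-257, Rational(608, 3)) = Rational(-156256, 3) ≈ -52085.)
Mul(Add(h, -367073), Add(-489934, Mul(-1, 92785))) = Mul(Add(Rational(-156256, 3), -367073), Add(-489934, Mul(-1, 92785))) = Mul(Rational(-1257475, 3), Add(-489934, -92785)) = Mul(Rational(-1257475, 3), -582719) = Rational(732754574525, 3)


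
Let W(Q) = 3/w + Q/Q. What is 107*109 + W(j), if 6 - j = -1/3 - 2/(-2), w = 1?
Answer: 11667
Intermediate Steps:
j = 16/3 (j = 6 - (-1/3 - 2/(-2)) = 6 - (-1*1/3 - 2*(-1/2)) = 6 - (-1/3 + 1) = 6 - 1*2/3 = 6 - 2/3 = 16/3 ≈ 5.3333)
W(Q) = 4 (W(Q) = 3/1 + Q/Q = 3*1 + 1 = 3 + 1 = 4)
107*109 + W(j) = 107*109 + 4 = 11663 + 4 = 11667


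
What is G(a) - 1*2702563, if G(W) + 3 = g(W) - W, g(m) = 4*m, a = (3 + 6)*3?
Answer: -2702485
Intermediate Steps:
a = 27 (a = 9*3 = 27)
G(W) = -3 + 3*W (G(W) = -3 + (4*W - W) = -3 + 3*W)
G(a) - 1*2702563 = (-3 + 3*27) - 1*2702563 = (-3 + 81) - 2702563 = 78 - 2702563 = -2702485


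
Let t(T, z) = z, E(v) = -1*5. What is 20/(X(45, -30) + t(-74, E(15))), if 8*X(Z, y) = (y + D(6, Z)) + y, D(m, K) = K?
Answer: -32/11 ≈ -2.9091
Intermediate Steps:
E(v) = -5
X(Z, y) = y/4 + Z/8 (X(Z, y) = ((y + Z) + y)/8 = ((Z + y) + y)/8 = (Z + 2*y)/8 = y/4 + Z/8)
20/(X(45, -30) + t(-74, E(15))) = 20/(((1/4)*(-30) + (1/8)*45) - 5) = 20/((-15/2 + 45/8) - 5) = 20/(-15/8 - 5) = 20/(-55/8) = 20*(-8/55) = -32/11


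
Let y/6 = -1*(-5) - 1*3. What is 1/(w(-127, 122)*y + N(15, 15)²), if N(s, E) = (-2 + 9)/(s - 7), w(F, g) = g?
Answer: 64/93745 ≈ 0.00068270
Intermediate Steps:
N(s, E) = 7/(-7 + s)
y = 12 (y = 6*(-1*(-5) - 1*3) = 6*(5 - 3) = 6*2 = 12)
1/(w(-127, 122)*y + N(15, 15)²) = 1/(122*12 + (7/(-7 + 15))²) = 1/(1464 + (7/8)²) = 1/(1464 + 49/64) = 1/(93745/64) = 64/93745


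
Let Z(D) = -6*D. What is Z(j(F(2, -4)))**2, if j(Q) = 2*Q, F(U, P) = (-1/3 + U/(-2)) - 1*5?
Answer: 5776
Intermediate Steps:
F(U, P) = -16/3 - U/2 (F(U, P) = (-1*1/3 + U*(-1/2)) - 5 = (-1/3 - U/2) - 5 = -16/3 - U/2)
Z(j(F(2, -4)))**2 = (-12*(-16/3 - 1/2*2))**2 = (-12*(-16/3 - 1))**2 = (-12*(-19)/3)**2 = (-6*(-38/3))**2 = 76**2 = 5776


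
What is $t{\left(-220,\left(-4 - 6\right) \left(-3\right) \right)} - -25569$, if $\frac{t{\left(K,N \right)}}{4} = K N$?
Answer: $-831$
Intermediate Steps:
$t{\left(K,N \right)} = 4 K N$
$t{\left(-220,\left(-4 - 6\right) \left(-3\right) \right)} - -25569 = 4 \left(-220\right) \left(-4 - 6\right) \left(-3\right) - -25569 = 4 \left(-220\right) \left(\left(-10\right) \left(-3\right)\right) + 25569 = 4 \left(-220\right) 30 + 25569 = -26400 + 25569 = -831$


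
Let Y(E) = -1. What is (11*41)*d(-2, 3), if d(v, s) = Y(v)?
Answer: -451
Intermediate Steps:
d(v, s) = -1
(11*41)*d(-2, 3) = (11*41)*(-1) = 451*(-1) = -451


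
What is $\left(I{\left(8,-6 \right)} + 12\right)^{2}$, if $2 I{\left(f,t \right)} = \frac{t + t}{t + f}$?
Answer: $81$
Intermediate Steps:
$I{\left(f,t \right)} = \frac{t}{f + t}$ ($I{\left(f,t \right)} = \frac{\left(t + t\right) \frac{1}{t + f}}{2} = \frac{2 t \frac{1}{f + t}}{2} = \frac{t}{f + t}$)
$\left(I{\left(8,-6 \right)} + 12\right)^{2} = \left(- \frac{6}{8 - 6} + 12\right)^{2} = \left(- \frac{6}{2} + 12\right)^{2} = \left(\left(-6\right) \frac{1}{2} + 12\right)^{2} = \left(-3 + 12\right)^{2} = 9^{2} = 81$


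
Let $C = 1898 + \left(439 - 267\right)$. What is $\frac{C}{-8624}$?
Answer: $- \frac{1035}{4312} \approx -0.24003$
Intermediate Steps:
$C = 2070$ ($C = 1898 + 172 = 2070$)
$\frac{C}{-8624} = \frac{2070}{-8624} = 2070 \left(- \frac{1}{8624}\right) = - \frac{1035}{4312}$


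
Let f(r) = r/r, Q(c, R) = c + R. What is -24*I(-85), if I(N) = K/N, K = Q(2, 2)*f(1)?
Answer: 96/85 ≈ 1.1294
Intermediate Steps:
Q(c, R) = R + c
f(r) = 1
K = 4 (K = (2 + 2)*1 = 4*1 = 4)
I(N) = 4/N
-24*I(-85) = -96/(-85) = -96*(-1)/85 = -24*(-4/85) = 96/85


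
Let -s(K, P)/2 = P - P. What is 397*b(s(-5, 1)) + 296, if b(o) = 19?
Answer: 7839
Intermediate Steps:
s(K, P) = 0 (s(K, P) = -2*(P - P) = -2*0 = 0)
397*b(s(-5, 1)) + 296 = 397*19 + 296 = 7543 + 296 = 7839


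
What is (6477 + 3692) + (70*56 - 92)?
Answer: 13997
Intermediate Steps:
(6477 + 3692) + (70*56 - 92) = 10169 + (3920 - 92) = 10169 + 3828 = 13997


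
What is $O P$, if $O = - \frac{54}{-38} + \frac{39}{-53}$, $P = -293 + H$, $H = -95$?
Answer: $- \frac{267720}{1007} \approx -265.86$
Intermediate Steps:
$P = -388$ ($P = -293 - 95 = -388$)
$O = \frac{690}{1007}$ ($O = \left(-54\right) \left(- \frac{1}{38}\right) + 39 \left(- \frac{1}{53}\right) = \frac{27}{19} - \frac{39}{53} = \frac{690}{1007} \approx 0.6852$)
$O P = \frac{690}{1007} \left(-388\right) = - \frac{267720}{1007}$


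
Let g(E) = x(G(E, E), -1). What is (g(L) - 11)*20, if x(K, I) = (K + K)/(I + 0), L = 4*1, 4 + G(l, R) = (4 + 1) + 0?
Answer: -260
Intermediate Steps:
G(l, R) = 1 (G(l, R) = -4 + ((4 + 1) + 0) = -4 + (5 + 0) = -4 + 5 = 1)
L = 4
x(K, I) = 2*K/I (x(K, I) = (2*K)/I = 2*K/I)
g(E) = -2 (g(E) = 2*1/(-1) = 2*1*(-1) = -2)
(g(L) - 11)*20 = (-2 - 11)*20 = -13*20 = -260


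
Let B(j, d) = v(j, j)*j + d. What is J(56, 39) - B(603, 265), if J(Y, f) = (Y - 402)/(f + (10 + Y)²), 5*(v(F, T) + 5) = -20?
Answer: 22686644/4395 ≈ 5161.9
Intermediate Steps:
v(F, T) = -9 (v(F, T) = -5 + (⅕)*(-20) = -5 - 4 = -9)
J(Y, f) = (-402 + Y)/(f + (10 + Y)²)
B(j, d) = d - 9*j (B(j, d) = -9*j + d = d - 9*j)
J(56, 39) - B(603, 265) = (-402 + 56)/(39 + (10 + 56)²) - (265 - 9*603) = -346/(39 + 66²) - (265 - 5427) = -346/(39 + 4356) - 1*(-5162) = -346/4395 + 5162 = 22686644/4395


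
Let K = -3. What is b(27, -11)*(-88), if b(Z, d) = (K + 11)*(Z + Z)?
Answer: -38016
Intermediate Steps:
b(Z, d) = 16*Z (b(Z, d) = (-3 + 11)*(Z + Z) = 8*(2*Z) = 16*Z)
b(27, -11)*(-88) = (16*27)*(-88) = 432*(-88) = -38016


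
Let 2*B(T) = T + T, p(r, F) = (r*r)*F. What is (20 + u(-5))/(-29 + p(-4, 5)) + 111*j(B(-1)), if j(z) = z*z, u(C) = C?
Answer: 1892/17 ≈ 111.29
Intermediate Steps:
p(r, F) = F*r² (p(r, F) = r²*F = F*r²)
B(T) = T (B(T) = (T + T)/2 = (2*T)/2 = T)
j(z) = z²
(20 + u(-5))/(-29 + p(-4, 5)) + 111*j(B(-1)) = (20 - 5)/(-29 + 5*(-4)²) + 111*(-1)² = 15/(-29 + 5*16) + 111*1 = 15/(-29 + 80) + 111 = 15/51 + 111 = 15*(1/51) + 111 = 5/17 + 111 = 1892/17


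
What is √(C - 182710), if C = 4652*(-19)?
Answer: 3*I*√30122 ≈ 520.67*I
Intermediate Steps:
C = -88388
√(C - 182710) = √(-88388 - 182710) = √(-271098) = 3*I*√30122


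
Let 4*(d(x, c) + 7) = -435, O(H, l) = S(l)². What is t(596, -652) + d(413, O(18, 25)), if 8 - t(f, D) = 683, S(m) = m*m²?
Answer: -3163/4 ≈ -790.75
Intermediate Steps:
S(m) = m³
O(H, l) = l⁶ (O(H, l) = (l³)² = l⁶)
d(x, c) = -463/4 (d(x, c) = -7 + (¼)*(-435) = -7 - 435/4 = -463/4)
t(f, D) = -675 (t(f, D) = 8 - 1*683 = 8 - 683 = -675)
t(596, -652) + d(413, O(18, 25)) = -675 - 463/4 = -3163/4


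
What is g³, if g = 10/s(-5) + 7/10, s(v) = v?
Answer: -2197/1000 ≈ -2.1970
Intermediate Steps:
g = -13/10 (g = 10/(-5) + 7/10 = 10*(-⅕) + 7*(⅒) = -2 + 7/10 = -13/10 ≈ -1.3000)
g³ = (-13/10)³ = -2197/1000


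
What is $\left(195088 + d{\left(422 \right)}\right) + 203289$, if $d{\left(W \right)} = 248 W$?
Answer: $503033$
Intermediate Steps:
$\left(195088 + d{\left(422 \right)}\right) + 203289 = \left(195088 + 248 \cdot 422\right) + 203289 = \left(195088 + 104656\right) + 203289 = 299744 + 203289 = 503033$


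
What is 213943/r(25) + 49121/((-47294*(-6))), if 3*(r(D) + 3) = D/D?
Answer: -45531892847/567528 ≈ -80229.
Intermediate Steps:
r(D) = -8/3 (r(D) = -3 + (D/D)/3 = -3 + (⅓)*1 = -3 + ⅓ = -8/3)
213943/r(25) + 49121/((-47294*(-6))) = 213943/(-8/3) + 49121/((-47294*(-6))) = 213943*(-3/8) + 49121/283764 = -641829/8 + 49121*(1/283764) = -641829/8 + 49121/283764 = -45531892847/567528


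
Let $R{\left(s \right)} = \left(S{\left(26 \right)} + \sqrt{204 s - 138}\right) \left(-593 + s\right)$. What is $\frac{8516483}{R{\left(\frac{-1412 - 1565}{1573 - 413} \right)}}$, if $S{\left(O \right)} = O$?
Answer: $- \frac{74488566911200}{267974449159} + \frac{9879120280 i \sqrt{55635630}}{267974449159} \approx -277.97 + 274.98 i$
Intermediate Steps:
$R{\left(s \right)} = \left(-593 + s\right) \left(26 + \sqrt{-138 + 204 s}\right)$ ($R{\left(s \right)} = \left(26 + \sqrt{204 s - 138}\right) \left(-593 + s\right) = \left(26 + \sqrt{-138 + 204 s}\right) \left(-593 + s\right) = \left(-593 + s\right) \left(26 + \sqrt{-138 + 204 s}\right)$)
$\frac{8516483}{R{\left(\frac{-1412 - 1565}{1573 - 413} \right)}} = \frac{8516483}{-15418 - 593 \sqrt{-138 + 204 \frac{-1412 - 1565}{1573 - 413}} + 26 \frac{-1412 - 1565}{1573 - 413} + \frac{-1412 - 1565}{1573 - 413} \sqrt{-138 + 204 \frac{-1412 - 1565}{1573 - 413}}} = \frac{8516483}{-15418 - 593 \sqrt{-138 + 204 \left(- \frac{2977}{1160}\right)} + 26 \left(- \frac{2977}{1160}\right) + - \frac{2977}{1160} \sqrt{-138 + 204 \left(- \frac{2977}{1160}\right)}} = \frac{8516483}{-15418 - 593 \sqrt{-138 + 204 \left(\left(-2977\right) \frac{1}{1160}\right)} + 26 \left(\left(-2977\right) \frac{1}{1160}\right) + \left(-2977\right) \frac{1}{1160} \sqrt{-138 + 204 \left(\left(-2977\right) \frac{1}{1160}\right)}} = \frac{8516483}{-15418 - 593 \sqrt{-138 + 204 \left(- \frac{2977}{1160}\right)} + 26 \left(- \frac{2977}{1160}\right) - \frac{2977 \sqrt{-138 + 204 \left(- \frac{2977}{1160}\right)}}{1160}} = \frac{8516483}{-15418 - 593 \sqrt{-138 - \frac{151827}{290}} - \frac{38701}{580} - \frac{2977 \sqrt{-138 - \frac{151827}{290}}}{1160}} = \frac{8516483}{-15418 - 593 \sqrt{- \frac{191847}{290}} - \frac{38701}{580} - \frac{2977 \sqrt{- \frac{191847}{290}}}{1160}} = \frac{8516483}{-15418 - 593 \frac{i \sqrt{55635630}}{290} - \frac{38701}{580} - \frac{2977 \frac{i \sqrt{55635630}}{290}}{1160}} = \frac{8516483}{-15418 - \frac{593 i \sqrt{55635630}}{290} - \frac{38701}{580} - \frac{2977 i \sqrt{55635630}}{336400}} = \frac{8516483}{- \frac{8981141}{580} - \frac{690857 i \sqrt{55635630}}{336400}}$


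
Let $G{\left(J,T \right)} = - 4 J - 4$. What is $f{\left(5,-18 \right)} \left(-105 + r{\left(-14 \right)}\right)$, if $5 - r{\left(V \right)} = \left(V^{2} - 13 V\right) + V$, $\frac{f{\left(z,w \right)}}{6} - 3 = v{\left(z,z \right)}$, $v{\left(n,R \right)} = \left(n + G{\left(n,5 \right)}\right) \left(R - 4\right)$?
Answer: $44544$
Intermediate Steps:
$G{\left(J,T \right)} = -4 - 4 J$
$v{\left(n,R \right)} = \left(-4 + R\right) \left(-4 - 3 n\right)$ ($v{\left(n,R \right)} = \left(n - \left(4 + 4 n\right)\right) \left(R - 4\right) = \left(-4 - 3 n\right) \left(-4 + R\right) = \left(-4 + R\right) \left(-4 - 3 n\right)$)
$f{\left(z,w \right)} = 114 - 18 z^{2} + 48 z$ ($f{\left(z,w \right)} = 18 + 6 \left(16 - 4 z + 12 z - 3 z z\right) = 18 + 6 \left(16 - 4 z + 12 z - 3 z^{2}\right) = 18 + 6 \left(16 - 3 z^{2} + 8 z\right) = 18 + \left(96 - 18 z^{2} + 48 z\right) = 114 - 18 z^{2} + 48 z$)
$r{\left(V \right)} = 5 - V^{2} + 12 V$ ($r{\left(V \right)} = 5 - \left(\left(V^{2} - 13 V\right) + V\right) = 5 - \left(V^{2} - 12 V\right) = 5 - V^{2} + 12 V$)
$f{\left(5,-18 \right)} \left(-105 + r{\left(-14 \right)}\right) = \left(114 - 18 \cdot 5^{2} + 48 \cdot 5\right) \left(-105 + \left(5 - \left(-14\right)^{2} + 12 \left(-14\right)\right)\right) = \left(114 - 450 + 240\right) \left(-105 - 359\right) = - 96 \left(-105 - 359\right) = \left(-96\right) \left(-464\right) = 44544$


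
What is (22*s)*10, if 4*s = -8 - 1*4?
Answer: -660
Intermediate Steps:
s = -3 (s = (-8 - 1*4)/4 = (-8 - 4)/4 = (1/4)*(-12) = -3)
(22*s)*10 = (22*(-3))*10 = -66*10 = -660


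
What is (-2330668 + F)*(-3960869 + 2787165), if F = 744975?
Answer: 1861134216872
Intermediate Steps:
(-2330668 + F)*(-3960869 + 2787165) = (-2330668 + 744975)*(-3960869 + 2787165) = -1585693*(-1173704) = 1861134216872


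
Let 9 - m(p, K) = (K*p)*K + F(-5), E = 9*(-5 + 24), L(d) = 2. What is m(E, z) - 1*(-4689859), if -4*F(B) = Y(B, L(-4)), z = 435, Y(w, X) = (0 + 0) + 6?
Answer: -55335211/2 ≈ -2.7668e+7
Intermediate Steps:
E = 171 (E = 9*19 = 171)
Y(w, X) = 6 (Y(w, X) = 0 + 6 = 6)
F(B) = -3/2 (F(B) = -1/4*6 = -3/2)
m(p, K) = 21/2 - p*K**2 (m(p, K) = 9 - ((K*p)*K - 3/2) = 9 - (p*K**2 - 3/2) = 9 - (-3/2 + p*K**2) = 9 + (3/2 - p*K**2) = 21/2 - p*K**2)
m(E, z) - 1*(-4689859) = (21/2 - 1*171*435**2) - 1*(-4689859) = (21/2 - 1*171*189225) + 4689859 = (21/2 - 32357475) + 4689859 = -64714929/2 + 4689859 = -55335211/2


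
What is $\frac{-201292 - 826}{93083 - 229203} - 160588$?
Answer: $- \frac{10929518221}{68060} \approx -1.6059 \cdot 10^{5}$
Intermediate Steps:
$\frac{-201292 - 826}{93083 - 229203} - 160588 = - \frac{202118}{-136120} - 160588 = \left(-202118\right) \left(- \frac{1}{136120}\right) - 160588 = \frac{101059}{68060} - 160588 = - \frac{10929518221}{68060}$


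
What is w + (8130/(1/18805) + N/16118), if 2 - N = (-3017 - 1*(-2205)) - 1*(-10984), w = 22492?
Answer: 1232278652293/8059 ≈ 1.5291e+8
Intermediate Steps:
N = -10170 (N = 2 - ((-3017 - 1*(-2205)) - 1*(-10984)) = 2 - ((-3017 + 2205) + 10984) = 2 - (-812 + 10984) = 2 - 1*10172 = 2 - 10172 = -10170)
w + (8130/(1/18805) + N/16118) = 22492 + (8130/(1/18805) - 10170/16118) = 22492 + (8130/(1/18805) - 10170*1/16118) = 22492 + (8130*18805 - 5085/8059) = 22492 + (152884650 - 5085/8059) = 22492 + 1232097389265/8059 = 1232278652293/8059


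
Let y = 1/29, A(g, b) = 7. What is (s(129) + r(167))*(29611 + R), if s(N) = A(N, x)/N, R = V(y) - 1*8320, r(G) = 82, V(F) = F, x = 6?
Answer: 225365600/129 ≈ 1.7470e+6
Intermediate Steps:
y = 1/29 ≈ 0.034483
R = -241279/29 (R = 1/29 - 1*8320 = 1/29 - 8320 = -241279/29 ≈ -8320.0)
s(N) = 7/N
(s(129) + r(167))*(29611 + R) = (7/129 + 82)*(29611 - 241279/29) = (7*(1/129) + 82)*(617440/29) = (7/129 + 82)*(617440/29) = (10585/129)*(617440/29) = 225365600/129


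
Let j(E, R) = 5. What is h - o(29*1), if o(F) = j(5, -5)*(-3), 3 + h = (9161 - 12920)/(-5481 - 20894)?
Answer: 320259/26375 ≈ 12.143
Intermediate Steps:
h = -75366/26375 (h = -3 + (9161 - 12920)/(-5481 - 20894) = -3 - 3759/(-26375) = -3 - 3759*(-1/26375) = -3 + 3759/26375 = -75366/26375 ≈ -2.8575)
o(F) = -15 (o(F) = 5*(-3) = -15)
h - o(29*1) = -75366/26375 - 1*(-15) = -75366/26375 + 15 = 320259/26375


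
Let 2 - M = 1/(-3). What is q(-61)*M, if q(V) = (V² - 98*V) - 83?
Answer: 67312/3 ≈ 22437.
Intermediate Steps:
M = 7/3 (M = 2 - 1/(-3) = 2 - 1*(-⅓) = 2 + ⅓ = 7/3 ≈ 2.3333)
q(V) = -83 + V² - 98*V
q(-61)*M = (-83 + (-61)² - 98*(-61))*(7/3) = (-83 + 3721 + 5978)*(7/3) = 9616*(7/3) = 67312/3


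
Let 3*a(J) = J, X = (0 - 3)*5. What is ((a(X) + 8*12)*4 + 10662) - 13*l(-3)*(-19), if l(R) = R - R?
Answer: 11026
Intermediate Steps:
X = -15 (X = -3*5 = -15)
a(J) = J/3
l(R) = 0
((a(X) + 8*12)*4 + 10662) - 13*l(-3)*(-19) = (((⅓)*(-15) + 8*12)*4 + 10662) - 13*0*(-19) = ((-5 + 96)*4 + 10662) + 0*(-19) = (91*4 + 10662) + 0 = (364 + 10662) + 0 = 11026 + 0 = 11026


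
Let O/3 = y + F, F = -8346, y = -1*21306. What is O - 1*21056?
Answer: -110012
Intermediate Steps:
y = -21306
O = -88956 (O = 3*(-21306 - 8346) = 3*(-29652) = -88956)
O - 1*21056 = -88956 - 1*21056 = -88956 - 21056 = -110012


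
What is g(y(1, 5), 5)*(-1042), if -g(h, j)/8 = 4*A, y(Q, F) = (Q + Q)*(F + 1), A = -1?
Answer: -33344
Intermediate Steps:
y(Q, F) = 2*Q*(1 + F) (y(Q, F) = (2*Q)*(1 + F) = 2*Q*(1 + F))
g(h, j) = 32 (g(h, j) = -32*(-1) = -8*(-4) = 32)
g(y(1, 5), 5)*(-1042) = 32*(-1042) = -33344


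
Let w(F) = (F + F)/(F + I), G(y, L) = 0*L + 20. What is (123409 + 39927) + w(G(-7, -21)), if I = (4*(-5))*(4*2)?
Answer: 1143350/7 ≈ 1.6334e+5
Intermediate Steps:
I = -160 (I = -20*8 = -160)
G(y, L) = 20 (G(y, L) = 0 + 20 = 20)
w(F) = 2*F/(-160 + F) (w(F) = (F + F)/(F - 160) = (2*F)/(-160 + F) = 2*F/(-160 + F))
(123409 + 39927) + w(G(-7, -21)) = (123409 + 39927) + 2*20/(-160 + 20) = 163336 + 2*20/(-140) = 163336 + 2*20*(-1/140) = 163336 - 2/7 = 1143350/7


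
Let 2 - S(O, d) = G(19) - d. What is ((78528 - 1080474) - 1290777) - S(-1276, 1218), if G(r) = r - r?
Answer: -2293943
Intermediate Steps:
G(r) = 0
S(O, d) = 2 + d (S(O, d) = 2 - (0 - d) = 2 - (-1)*d = 2 + d)
((78528 - 1080474) - 1290777) - S(-1276, 1218) = ((78528 - 1080474) - 1290777) - (2 + 1218) = (-1001946 - 1290777) - 1*1220 = -2292723 - 1220 = -2293943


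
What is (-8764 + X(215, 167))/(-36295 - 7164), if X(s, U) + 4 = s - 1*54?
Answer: 8607/43459 ≈ 0.19805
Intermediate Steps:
X(s, U) = -58 + s (X(s, U) = -4 + (s - 1*54) = -4 + (s - 54) = -4 + (-54 + s) = -58 + s)
(-8764 + X(215, 167))/(-36295 - 7164) = (-8764 + (-58 + 215))/(-36295 - 7164) = (-8764 + 157)/(-43459) = -8607*(-1/43459) = 8607/43459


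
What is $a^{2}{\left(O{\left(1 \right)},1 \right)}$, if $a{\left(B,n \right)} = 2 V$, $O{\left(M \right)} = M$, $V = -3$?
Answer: $36$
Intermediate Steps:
$a{\left(B,n \right)} = -6$ ($a{\left(B,n \right)} = 2 \left(-3\right) = -6$)
$a^{2}{\left(O{\left(1 \right)},1 \right)} = \left(-6\right)^{2} = 36$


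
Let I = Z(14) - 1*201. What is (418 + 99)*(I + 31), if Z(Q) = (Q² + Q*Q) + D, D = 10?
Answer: 119944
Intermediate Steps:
Z(Q) = 10 + 2*Q² (Z(Q) = (Q² + Q*Q) + 10 = (Q² + Q²) + 10 = 2*Q² + 10 = 10 + 2*Q²)
I = 201 (I = (10 + 2*14²) - 1*201 = (10 + 2*196) - 201 = (10 + 392) - 201 = 402 - 201 = 201)
(418 + 99)*(I + 31) = (418 + 99)*(201 + 31) = 517*232 = 119944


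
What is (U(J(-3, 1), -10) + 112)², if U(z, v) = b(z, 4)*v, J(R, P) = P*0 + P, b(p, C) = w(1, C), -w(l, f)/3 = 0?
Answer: 12544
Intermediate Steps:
w(l, f) = 0 (w(l, f) = -3*0 = 0)
b(p, C) = 0
J(R, P) = P (J(R, P) = 0 + P = P)
U(z, v) = 0 (U(z, v) = 0*v = 0)
(U(J(-3, 1), -10) + 112)² = (0 + 112)² = 112² = 12544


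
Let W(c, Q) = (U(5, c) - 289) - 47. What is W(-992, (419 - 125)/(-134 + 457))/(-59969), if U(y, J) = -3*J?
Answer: -2640/59969 ≈ -0.044023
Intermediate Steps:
W(c, Q) = -336 - 3*c (W(c, Q) = (-3*c - 289) - 47 = (-289 - 3*c) - 47 = -336 - 3*c)
W(-992, (419 - 125)/(-134 + 457))/(-59969) = (-336 - 3*(-992))/(-59969) = (-336 + 2976)*(-1/59969) = 2640*(-1/59969) = -2640/59969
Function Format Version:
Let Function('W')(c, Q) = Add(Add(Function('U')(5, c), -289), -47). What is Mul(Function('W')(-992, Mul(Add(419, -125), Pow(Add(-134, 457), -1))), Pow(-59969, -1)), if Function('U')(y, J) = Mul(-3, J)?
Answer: Rational(-2640, 59969) ≈ -0.044023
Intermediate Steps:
Function('W')(c, Q) = Add(-336, Mul(-3, c)) (Function('W')(c, Q) = Add(Add(Mul(-3, c), -289), -47) = Add(Add(-289, Mul(-3, c)), -47) = Add(-336, Mul(-3, c)))
Mul(Function('W')(-992, Mul(Add(419, -125), Pow(Add(-134, 457), -1))), Pow(-59969, -1)) = Mul(Add(-336, Mul(-3, -992)), Pow(-59969, -1)) = Mul(Add(-336, 2976), Rational(-1, 59969)) = Mul(2640, Rational(-1, 59969)) = Rational(-2640, 59969)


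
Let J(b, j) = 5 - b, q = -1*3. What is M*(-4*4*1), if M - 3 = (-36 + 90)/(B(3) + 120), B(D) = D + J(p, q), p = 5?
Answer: -2256/41 ≈ -55.024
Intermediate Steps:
q = -3
B(D) = D (B(D) = D + (5 - 1*5) = D + (5 - 5) = D + 0 = D)
M = 141/41 (M = 3 + (-36 + 90)/(3 + 120) = 3 + 54/123 = 3 + 54*(1/123) = 3 + 18/41 = 141/41 ≈ 3.4390)
M*(-4*4*1) = 141*(-4*4*1)/41 = 141*(-16*1)/41 = (141/41)*(-16) = -2256/41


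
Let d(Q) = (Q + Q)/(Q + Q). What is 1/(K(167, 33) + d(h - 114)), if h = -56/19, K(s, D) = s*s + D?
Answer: 1/27923 ≈ 3.5813e-5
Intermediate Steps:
K(s, D) = D + s**2 (K(s, D) = s**2 + D = D + s**2)
h = -56/19 (h = -56*1/19 = -56/19 ≈ -2.9474)
d(Q) = 1 (d(Q) = (2*Q)/((2*Q)) = (2*Q)*(1/(2*Q)) = 1)
1/(K(167, 33) + d(h - 114)) = 1/((33 + 167**2) + 1) = 1/((33 + 27889) + 1) = 1/(27922 + 1) = 1/27923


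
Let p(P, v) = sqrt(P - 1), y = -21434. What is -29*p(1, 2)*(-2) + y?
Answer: -21434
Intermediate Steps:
p(P, v) = sqrt(-1 + P)
-29*p(1, 2)*(-2) + y = -29*sqrt(-1 + 1)*(-2) - 21434 = -29*sqrt(0)*(-2) - 21434 = -29*0*(-2) - 21434 = 0*(-2) - 21434 = 0 - 21434 = -21434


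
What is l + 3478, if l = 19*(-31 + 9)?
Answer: 3060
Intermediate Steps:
l = -418 (l = 19*(-22) = -418)
l + 3478 = -418 + 3478 = 3060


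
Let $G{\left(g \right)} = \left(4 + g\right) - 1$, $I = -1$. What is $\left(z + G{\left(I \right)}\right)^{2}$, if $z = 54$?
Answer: $3136$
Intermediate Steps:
$G{\left(g \right)} = 3 + g$
$\left(z + G{\left(I \right)}\right)^{2} = \left(54 + \left(3 - 1\right)\right)^{2} = \left(54 + 2\right)^{2} = 56^{2} = 3136$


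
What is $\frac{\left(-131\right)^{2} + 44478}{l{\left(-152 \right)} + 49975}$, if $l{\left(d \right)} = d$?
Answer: $\frac{61639}{49823} \approx 1.2372$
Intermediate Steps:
$\frac{\left(-131\right)^{2} + 44478}{l{\left(-152 \right)} + 49975} = \frac{\left(-131\right)^{2} + 44478}{-152 + 49975} = \frac{17161 + 44478}{49823} = 61639 \cdot \frac{1}{49823} = \frac{61639}{49823}$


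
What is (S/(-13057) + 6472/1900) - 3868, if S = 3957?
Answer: -23970379449/6202075 ≈ -3864.9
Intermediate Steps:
(S/(-13057) + 6472/1900) - 3868 = (3957/(-13057) + 6472/1900) - 3868 = (3957*(-1/13057) + 6472*(1/1900)) - 3868 = (-3957/13057 + 1618/475) - 3868 = 19246651/6202075 - 3868 = -23970379449/6202075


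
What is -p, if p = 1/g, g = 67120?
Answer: -1/67120 ≈ -1.4899e-5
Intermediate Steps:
p = 1/67120 ≈ 1.4899e-5
-p = -1*1/67120 = -1/67120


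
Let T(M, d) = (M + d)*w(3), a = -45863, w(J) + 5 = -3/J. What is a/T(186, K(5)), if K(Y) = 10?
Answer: 45863/1176 ≈ 38.999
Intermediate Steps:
w(J) = -5 - 3/J
T(M, d) = -6*M - 6*d (T(M, d) = (M + d)*(-5 - 3/3) = (M + d)*(-5 - 3*⅓) = (M + d)*(-5 - 1) = (M + d)*(-6) = -6*M - 6*d)
a/T(186, K(5)) = -45863/(-6*186 - 6*10) = -45863/(-1116 - 60) = -45863/(-1176) = -45863*(-1/1176) = 45863/1176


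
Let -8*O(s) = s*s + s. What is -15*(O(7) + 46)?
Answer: -585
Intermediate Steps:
O(s) = -s/8 - s²/8 (O(s) = -(s*s + s)/8 = -(s² + s)/8 = -(s + s²)/8 = -s/8 - s²/8)
-15*(O(7) + 46) = -15*(-⅛*7*(1 + 7) + 46) = -15*(-⅛*7*8 + 46) = -15*(-7 + 46) = -15*39 = -585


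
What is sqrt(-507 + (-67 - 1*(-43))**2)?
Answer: sqrt(69) ≈ 8.3066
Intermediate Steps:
sqrt(-507 + (-67 - 1*(-43))**2) = sqrt(-507 + (-67 + 43)**2) = sqrt(-507 + (-24)**2) = sqrt(-507 + 576) = sqrt(69)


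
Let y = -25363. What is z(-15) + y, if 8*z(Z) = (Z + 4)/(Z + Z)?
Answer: -6087109/240 ≈ -25363.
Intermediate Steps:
z(Z) = (4 + Z)/(16*Z) (z(Z) = ((Z + 4)/(Z + Z))/8 = ((4 + Z)/((2*Z)))/8 = ((4 + Z)*(1/(2*Z)))/8 = ((4 + Z)/(2*Z))/8 = (4 + Z)/(16*Z))
z(-15) + y = (1/16)*(4 - 15)/(-15) - 25363 = (1/16)*(-1/15)*(-11) - 25363 = 11/240 - 25363 = -6087109/240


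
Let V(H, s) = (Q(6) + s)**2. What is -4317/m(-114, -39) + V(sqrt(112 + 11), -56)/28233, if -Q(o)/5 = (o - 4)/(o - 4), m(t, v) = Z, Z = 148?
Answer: -121331153/4178484 ≈ -29.037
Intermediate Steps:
m(t, v) = 148
Q(o) = -5 (Q(o) = -5*(o - 4)/(o - 4) = -5*(-4 + o)/(-4 + o) = -5*1 = -5)
V(H, s) = (-5 + s)**2
-4317/m(-114, -39) + V(sqrt(112 + 11), -56)/28233 = -4317/148 + (-5 - 56)**2/28233 = -4317*1/148 + (-61)**2*(1/28233) = -4317/148 + 3721*(1/28233) = -4317/148 + 3721/28233 = -121331153/4178484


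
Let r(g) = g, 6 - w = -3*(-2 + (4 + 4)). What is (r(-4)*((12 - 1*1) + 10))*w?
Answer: -2016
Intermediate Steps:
w = 24 (w = 6 - (-3)*(-2 + (4 + 4)) = 6 - (-3)*(-2 + 8) = 6 - (-3)*6 = 6 - 1*(-18) = 6 + 18 = 24)
(r(-4)*((12 - 1*1) + 10))*w = -4*((12 - 1*1) + 10)*24 = -4*((12 - 1) + 10)*24 = -4*(11 + 10)*24 = -4*21*24 = -84*24 = -2016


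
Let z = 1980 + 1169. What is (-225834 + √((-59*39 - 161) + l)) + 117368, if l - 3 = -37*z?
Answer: -108466 + 14*I*√607 ≈ -1.0847e+5 + 344.92*I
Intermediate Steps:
z = 3149
l = -116510 (l = 3 - 37*3149 = 3 - 116513 = -116510)
(-225834 + √((-59*39 - 161) + l)) + 117368 = (-225834 + √((-59*39 - 161) - 116510)) + 117368 = (-225834 + √((-2301 - 161) - 116510)) + 117368 = (-225834 + √(-2462 - 116510)) + 117368 = (-225834 + √(-118972)) + 117368 = (-225834 + 14*I*√607) + 117368 = -108466 + 14*I*√607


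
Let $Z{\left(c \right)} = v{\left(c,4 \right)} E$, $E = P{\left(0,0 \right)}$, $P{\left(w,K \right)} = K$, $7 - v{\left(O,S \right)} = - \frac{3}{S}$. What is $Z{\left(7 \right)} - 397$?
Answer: $-397$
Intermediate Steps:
$v{\left(O,S \right)} = 7 + \frac{3}{S}$ ($v{\left(O,S \right)} = 7 - - \frac{3}{S} = 7 + \frac{3}{S}$)
$E = 0$
$Z{\left(c \right)} = 0$ ($Z{\left(c \right)} = \left(7 + \frac{3}{4}\right) 0 = \frac{31}{4} \cdot 0 = 0$)
$Z{\left(7 \right)} - 397 = 0 - 397 = -397$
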